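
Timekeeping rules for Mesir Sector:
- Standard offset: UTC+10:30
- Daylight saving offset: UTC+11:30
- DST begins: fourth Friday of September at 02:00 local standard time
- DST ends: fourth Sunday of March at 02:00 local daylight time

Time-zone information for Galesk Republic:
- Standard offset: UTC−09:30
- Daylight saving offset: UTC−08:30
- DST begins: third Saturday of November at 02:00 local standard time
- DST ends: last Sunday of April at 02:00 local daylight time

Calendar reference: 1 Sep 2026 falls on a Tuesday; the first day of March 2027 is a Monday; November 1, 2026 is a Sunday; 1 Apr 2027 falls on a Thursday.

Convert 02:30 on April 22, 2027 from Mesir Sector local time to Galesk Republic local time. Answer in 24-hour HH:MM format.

07:30

1 September 2026 is a Tuesday, so the first Friday is September 4 and the fourth is September 25.
1 March 2027 is a Monday, so the first Sunday is March 7 and the fourth is March 28.
April 22, 2027 does not fall between 25 September 2026 and 28 March 2027, so daylight saving is not in effect and Mesir Sector is at UTC+10:30.
02:30 Mesir Sector − 10h30m = 16:00 UTC (rolling into the previous day, 21 April 2027).
1 November 2026 is a Sunday, so the first Saturday is November 7 and the third is November 21.
1 April 2027 is a Thursday, so Sundays fall on 4, 11, 18, 25; the last is April 25.
At the standard offset (UTC−09:30), 16:00 UTC − 9h30m = 06:30 Galesk Republic standard time.
The standard-time date in Galesk Republic, April 21, 2027, falls between 21 November 2026 and 25 April 2027, so daylight saving is in effect and Galesk Republic is at UTC−08:30.
16:00 UTC − 8h30m = 07:30 Galesk Republic.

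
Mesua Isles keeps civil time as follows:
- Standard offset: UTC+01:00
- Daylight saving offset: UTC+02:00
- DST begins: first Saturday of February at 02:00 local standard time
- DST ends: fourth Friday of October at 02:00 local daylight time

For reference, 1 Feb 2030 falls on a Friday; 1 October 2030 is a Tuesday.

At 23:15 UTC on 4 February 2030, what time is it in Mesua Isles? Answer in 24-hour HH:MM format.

1 February 2030 is a Friday, so the first Saturday is February 2.
1 October 2030 is a Tuesday, so the first Friday is October 4 and the fourth is October 25.
At the standard offset (UTC+01:00), 23:15 UTC + 1h = 00:15 Mesua Isles standard time (rolling into the next day, 5 February 2030).
Daylight saving runs 2 February – 25 October; the standard-time date in Mesua Isles, 5 February 2030, is inside that window, so Mesua Isles is at UTC+02:00.
23:15 UTC + 2h = 01:15 local (rolling into the next day, 5 February 2030).

01:15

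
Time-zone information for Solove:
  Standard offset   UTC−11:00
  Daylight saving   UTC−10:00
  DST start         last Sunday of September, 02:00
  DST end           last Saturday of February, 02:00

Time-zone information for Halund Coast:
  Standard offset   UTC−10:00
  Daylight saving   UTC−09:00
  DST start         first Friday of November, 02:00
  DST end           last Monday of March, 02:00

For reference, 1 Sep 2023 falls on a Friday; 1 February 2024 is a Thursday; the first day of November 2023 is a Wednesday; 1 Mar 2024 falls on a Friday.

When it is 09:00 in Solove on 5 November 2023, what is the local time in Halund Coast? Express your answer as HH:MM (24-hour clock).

1 September 2023 is a Friday, so Sundays fall on 3, 10, 17, 24; the last is September 24.
1 February 2024 is a Thursday, so Saturdays fall on 3, 10, 17, 24; the last is February 24.
5 November 2023 falls between 24 September 2023 and 24 February 2024, so daylight saving is in effect and Solove is at UTC−10:00.
09:00 Solove + 10h = 19:00 UTC.
1 November 2023 is a Wednesday, so the first Friday is November 3.
1 March 2024 is a Friday, so Mondays fall on 4, 11, 18, 25; the last is March 25.
At the standard offset (UTC−10:00), 19:00 UTC − 10h = 09:00 Halund Coast standard time.
The standard-time date in Halund Coast, 5 November 2023, falls between 3 November 2023 and 25 March 2024, so daylight saving is in effect and Halund Coast is at UTC−09:00.
19:00 UTC − 9h = 10:00 Halund Coast.

10:00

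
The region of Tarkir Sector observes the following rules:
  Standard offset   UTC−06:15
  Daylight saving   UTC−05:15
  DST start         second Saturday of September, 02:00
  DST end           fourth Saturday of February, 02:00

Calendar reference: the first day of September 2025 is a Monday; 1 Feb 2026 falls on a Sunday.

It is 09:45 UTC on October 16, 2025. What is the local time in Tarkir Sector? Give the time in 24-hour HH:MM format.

04:30

1 September 2025 is a Monday, so the first Saturday is September 6 and the second is September 13.
1 February 2026 is a Sunday, so the first Saturday is February 7 and the fourth is February 28.
At the standard offset (UTC−06:15), 09:45 UTC − 6h15m = 03:30 Tarkir Sector standard time.
Daylight saving runs 13 September 2025 – 28 February 2026; the standard-time date in Tarkir Sector, October 16, 2025, is inside that window, so Tarkir Sector is at UTC−05:15.
09:45 UTC − 5h15m = 04:30 local.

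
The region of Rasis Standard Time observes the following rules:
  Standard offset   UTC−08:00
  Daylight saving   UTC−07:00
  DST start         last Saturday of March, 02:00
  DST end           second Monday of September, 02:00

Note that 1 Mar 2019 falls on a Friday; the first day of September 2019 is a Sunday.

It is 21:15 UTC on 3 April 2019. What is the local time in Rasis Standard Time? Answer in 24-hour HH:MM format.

1 March 2019 is a Friday, so Saturdays fall on 2, 9, 16, 23, 30; the last is March 30.
1 September 2019 is a Sunday, so the first Monday is September 2 and the second is September 9.
At the standard offset (UTC−08:00), 21:15 UTC − 8h = 13:15 Rasis Standard Time standard time.
Daylight saving runs 30 March – 9 September; the standard-time date in Rasis Standard Time, 3 April 2019, is inside that window, so Rasis Standard Time is at UTC−07:00.
21:15 UTC − 7h = 14:15 local.

14:15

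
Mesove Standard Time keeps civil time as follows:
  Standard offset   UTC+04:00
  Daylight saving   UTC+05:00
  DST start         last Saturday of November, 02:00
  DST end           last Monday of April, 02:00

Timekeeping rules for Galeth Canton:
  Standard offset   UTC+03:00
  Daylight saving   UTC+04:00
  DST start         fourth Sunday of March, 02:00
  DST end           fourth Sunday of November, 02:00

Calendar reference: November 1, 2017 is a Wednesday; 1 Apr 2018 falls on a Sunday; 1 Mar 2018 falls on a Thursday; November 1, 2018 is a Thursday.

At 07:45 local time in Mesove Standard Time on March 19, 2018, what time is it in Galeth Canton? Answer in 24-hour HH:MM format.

1 November 2017 is a Wednesday, so Saturdays fall on 4, 11, 18, 25; the last is November 25.
1 April 2018 is a Sunday, so Mondays fall on 2, 9, 16, 23, 30; the last is April 30.
Daylight saving runs 25 November 2017 – 30 April 2018; March 19, 2018 is inside that window, so Mesove Standard Time is at UTC+05:00.
07:45 Mesove Standard Time − 5h = 02:45 UTC.
1 March 2018 is a Thursday, so the first Sunday is March 4 and the fourth is March 25.
1 November 2018 is a Thursday, so the first Sunday is November 4 and the fourth is November 25.
At the standard offset (UTC+03:00), 02:45 UTC + 3h = 05:45 Galeth Canton standard time.
The standard-time date in Galeth Canton, March 19, 2018, is outside the daylight-saving period (25 March – 25 November), so Galeth Canton is on standard time, UTC+03:00.
02:45 UTC + 3h = 05:45 Galeth Canton.

05:45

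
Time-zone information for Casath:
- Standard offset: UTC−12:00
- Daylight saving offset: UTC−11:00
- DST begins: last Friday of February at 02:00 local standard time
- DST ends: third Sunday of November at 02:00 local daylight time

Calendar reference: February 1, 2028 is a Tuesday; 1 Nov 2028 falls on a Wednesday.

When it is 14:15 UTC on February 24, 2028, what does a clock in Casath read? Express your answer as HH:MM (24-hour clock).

02:15

1 February 2028 is a Tuesday, so Fridays fall on 4, 11, 18, 25; the last is February 25.
1 November 2028 is a Wednesday, so the first Sunday is November 5 and the third is November 19.
At the standard offset (UTC−12:00), 14:15 UTC − 12h = 02:15 Casath standard time.
Daylight saving runs 25 February – 19 November; the standard-time date in Casath, February 24, 2028, is outside that window, so Casath is on standard time at UTC−12:00.
14:15 UTC − 12h = 02:15 local.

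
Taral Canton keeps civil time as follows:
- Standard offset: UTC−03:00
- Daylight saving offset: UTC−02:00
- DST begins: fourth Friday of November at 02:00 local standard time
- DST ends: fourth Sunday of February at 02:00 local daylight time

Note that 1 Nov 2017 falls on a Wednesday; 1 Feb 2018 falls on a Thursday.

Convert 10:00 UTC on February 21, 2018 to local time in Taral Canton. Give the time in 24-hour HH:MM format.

1 November 2017 is a Wednesday, so the first Friday is November 3 and the fourth is November 24.
1 February 2018 is a Thursday, so the first Sunday is February 4 and the fourth is February 25.
At the standard offset (UTC−03:00), 10:00 UTC − 3h = 07:00 Taral Canton standard time.
The standard-time date in Taral Canton, February 21, 2018, lies within the daylight-saving period (24 November 2017 – 25 February 2018), so Taral Canton is on daylight time, UTC−02:00.
10:00 UTC − 2h = 08:00 local.

08:00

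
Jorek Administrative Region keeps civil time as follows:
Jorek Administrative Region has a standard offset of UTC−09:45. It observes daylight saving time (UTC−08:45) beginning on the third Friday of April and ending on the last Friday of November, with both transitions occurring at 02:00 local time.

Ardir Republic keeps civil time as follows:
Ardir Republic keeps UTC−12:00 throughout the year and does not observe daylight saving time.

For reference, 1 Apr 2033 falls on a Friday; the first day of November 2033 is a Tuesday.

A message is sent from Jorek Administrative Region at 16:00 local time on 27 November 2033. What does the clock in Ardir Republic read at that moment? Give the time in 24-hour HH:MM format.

13:45

1 April 2033 is a Friday, so the first Friday is April 1 and the third is April 15.
1 November 2033 is a Tuesday, so Fridays fall on 4, 11, 18, 25; the last is November 25.
27 November 2033 does not fall between 15 April and 25 November, so daylight saving is not in effect and Jorek Administrative Region is at UTC−09:45.
16:00 Jorek Administrative Region + 9h45m = 01:45 UTC (rolling into the next day, 28 November 2033).
Ardir Republic stays on UTC−12:00 all year.
01:45 UTC − 12h = 13:45 Ardir Republic (rolling into the previous day, 27 November 2033).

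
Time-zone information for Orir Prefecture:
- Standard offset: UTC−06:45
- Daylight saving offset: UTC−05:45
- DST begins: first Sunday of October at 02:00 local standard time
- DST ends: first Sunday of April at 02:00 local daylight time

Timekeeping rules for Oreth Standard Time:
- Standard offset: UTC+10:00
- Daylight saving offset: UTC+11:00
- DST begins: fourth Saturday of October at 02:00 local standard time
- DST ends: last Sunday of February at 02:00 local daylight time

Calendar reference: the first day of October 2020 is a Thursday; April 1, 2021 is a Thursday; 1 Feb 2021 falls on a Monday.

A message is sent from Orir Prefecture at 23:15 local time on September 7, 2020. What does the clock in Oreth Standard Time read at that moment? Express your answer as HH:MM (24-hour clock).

1 October 2020 is a Thursday, so the first Sunday is October 4.
1 April 2021 is a Thursday, so the first Sunday is April 4.
September 7, 2020 does not fall between 4 October 2020 and 4 April 2021, so daylight saving is not in effect and Orir Prefecture is at UTC−06:45.
23:15 Orir Prefecture + 6h45m = 06:00 UTC (rolling into the next day, 8 September 2020).
1 October 2020 is a Thursday, so the first Saturday is October 3 and the fourth is October 24.
1 February 2021 is a Monday, so Sundays fall on 7, 14, 21, 28; the last is February 28.
At the standard offset (UTC+10:00), 06:00 UTC + 10h = 16:00 Oreth Standard Time standard time.
Daylight saving runs 24 October 2020 – 28 February 2021; the standard-time date in Oreth Standard Time, September 8, 2020, is outside that window, so Oreth Standard Time is on standard time at UTC+10:00.
06:00 UTC + 10h = 16:00 Oreth Standard Time.

16:00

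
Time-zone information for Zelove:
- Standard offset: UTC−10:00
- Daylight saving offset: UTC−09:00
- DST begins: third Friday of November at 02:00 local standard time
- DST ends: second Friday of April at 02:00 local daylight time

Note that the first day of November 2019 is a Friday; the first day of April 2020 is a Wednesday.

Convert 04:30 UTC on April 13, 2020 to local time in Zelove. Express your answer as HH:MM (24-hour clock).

18:30

1 November 2019 is a Friday, so the first Friday is November 1 and the third is November 15.
1 April 2020 is a Wednesday, so the first Friday is April 3 and the second is April 10.
At the standard offset (UTC−10:00), 04:30 UTC − 10h = 18:30 Zelove standard time (rolling into the previous day, 12 April 2020).
Daylight saving runs 15 November 2019 – 10 April 2020; the standard-time date in Zelove, April 12, 2020, is outside that window, so Zelove is on standard time at UTC−10:00.
04:30 UTC − 10h = 18:30 local (rolling into the previous day, 12 April 2020).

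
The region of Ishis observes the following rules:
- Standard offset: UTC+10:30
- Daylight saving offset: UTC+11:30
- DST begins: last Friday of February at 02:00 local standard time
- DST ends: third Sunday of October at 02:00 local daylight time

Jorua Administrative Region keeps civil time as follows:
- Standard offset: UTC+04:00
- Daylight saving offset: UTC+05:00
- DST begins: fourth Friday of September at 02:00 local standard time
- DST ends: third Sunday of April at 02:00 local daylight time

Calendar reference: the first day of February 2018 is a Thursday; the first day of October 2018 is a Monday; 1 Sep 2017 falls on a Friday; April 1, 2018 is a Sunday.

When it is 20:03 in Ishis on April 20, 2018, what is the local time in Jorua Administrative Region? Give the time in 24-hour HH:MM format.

12:33

1 February 2018 is a Thursday, so Fridays fall on 2, 9, 16, 23; the last is February 23.
1 October 2018 is a Monday, so the first Sunday is October 7 and the third is October 21.
Daylight saving runs 23 February – 21 October; April 20, 2018 is inside that window, so Ishis is at UTC+11:30.
20:03 Ishis − 11h30m = 08:33 UTC.
1 September 2017 is a Friday, so the first Friday is September 1 and the fourth is September 22.
1 April 2018 is a Sunday, so the first Sunday is April 1 and the third is April 15.
At the standard offset (UTC+04:00), 08:33 UTC + 4h = 12:33 Jorua Administrative Region standard time.
The standard-time date in Jorua Administrative Region, April 20, 2018, does not fall between 22 September 2017 and 15 April 2018, so daylight saving is not in effect and Jorua Administrative Region is at UTC+04:00.
08:33 UTC + 4h = 12:33 Jorua Administrative Region.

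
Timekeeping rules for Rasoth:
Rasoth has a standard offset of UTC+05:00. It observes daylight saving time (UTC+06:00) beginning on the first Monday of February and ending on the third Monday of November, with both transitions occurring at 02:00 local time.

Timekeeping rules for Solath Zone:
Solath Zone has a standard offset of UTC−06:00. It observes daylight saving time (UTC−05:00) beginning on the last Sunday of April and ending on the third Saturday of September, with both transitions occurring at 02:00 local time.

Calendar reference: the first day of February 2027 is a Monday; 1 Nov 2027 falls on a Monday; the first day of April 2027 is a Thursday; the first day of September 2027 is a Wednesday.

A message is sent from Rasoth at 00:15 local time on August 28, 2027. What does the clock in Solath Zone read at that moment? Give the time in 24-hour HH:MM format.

1 February 2027 is a Monday, so the first Monday is February 1.
1 November 2027 is a Monday, so the first Monday is November 1 and the third is November 15.
August 28, 2027 lies within the daylight-saving period (1 February – 15 November), so Rasoth is on daylight time, UTC+06:00.
00:15 Rasoth − 6h = 18:15 UTC (rolling into the previous day, 27 August 2027).
1 April 2027 is a Thursday, so Sundays fall on 4, 11, 18, 25; the last is April 25.
1 September 2027 is a Wednesday, so the first Saturday is September 4 and the third is September 18.
At the standard offset (UTC−06:00), 18:15 UTC − 6h = 12:15 Solath Zone standard time.
The standard-time date in Solath Zone, August 27, 2027, falls between 25 April and 18 September, so daylight saving is in effect and Solath Zone is at UTC−05:00.
18:15 UTC − 5h = 13:15 Solath Zone.

13:15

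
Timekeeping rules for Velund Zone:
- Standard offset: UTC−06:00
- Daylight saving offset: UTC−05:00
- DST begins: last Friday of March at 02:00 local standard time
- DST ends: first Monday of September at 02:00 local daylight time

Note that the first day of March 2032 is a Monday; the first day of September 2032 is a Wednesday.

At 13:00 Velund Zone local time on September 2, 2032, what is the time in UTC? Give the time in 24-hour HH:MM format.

18:00

1 March 2032 is a Monday, so Fridays fall on 5, 12, 19, 26; the last is March 26.
1 September 2032 is a Wednesday, so the first Monday is September 6.
Daylight saving runs 26 March – 6 September; September 2, 2032 is inside that window, so Velund Zone is at UTC−05:00.
13:00 local + 5h = 18:00 UTC.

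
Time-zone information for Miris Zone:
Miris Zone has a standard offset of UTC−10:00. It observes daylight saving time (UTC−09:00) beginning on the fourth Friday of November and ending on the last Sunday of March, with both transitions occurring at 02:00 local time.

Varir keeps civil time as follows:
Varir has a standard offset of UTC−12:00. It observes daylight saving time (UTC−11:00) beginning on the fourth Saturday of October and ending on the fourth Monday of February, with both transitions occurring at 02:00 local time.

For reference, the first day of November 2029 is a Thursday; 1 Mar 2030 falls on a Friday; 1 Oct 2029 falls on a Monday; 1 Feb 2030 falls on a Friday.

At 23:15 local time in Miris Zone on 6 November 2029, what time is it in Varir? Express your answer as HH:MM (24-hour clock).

22:15

1 November 2029 is a Thursday, so the first Friday is November 2 and the fourth is November 23.
1 March 2030 is a Friday, so Sundays fall on 3, 10, 17, 24, 31; the last is March 31.
6 November 2029 does not fall between 23 November 2029 and 31 March 2030, so daylight saving is not in effect and Miris Zone is at UTC−10:00.
23:15 Miris Zone + 10h = 09:15 UTC (rolling into the next day, 7 November 2029).
1 October 2029 is a Monday, so the first Saturday is October 6 and the fourth is October 27.
1 February 2030 is a Friday, so the first Monday is February 4 and the fourth is February 25.
At the standard offset (UTC−12:00), 09:15 UTC − 12h = 21:15 Varir standard time (rolling into the previous day, 6 November 2029).
The standard-time date in Varir, 6 November 2029, lies within the daylight-saving period (27 October 2029 – 25 February 2030), so Varir is on daylight time, UTC−11:00.
09:15 UTC − 11h = 22:15 Varir (rolling into the previous day, 6 November 2029).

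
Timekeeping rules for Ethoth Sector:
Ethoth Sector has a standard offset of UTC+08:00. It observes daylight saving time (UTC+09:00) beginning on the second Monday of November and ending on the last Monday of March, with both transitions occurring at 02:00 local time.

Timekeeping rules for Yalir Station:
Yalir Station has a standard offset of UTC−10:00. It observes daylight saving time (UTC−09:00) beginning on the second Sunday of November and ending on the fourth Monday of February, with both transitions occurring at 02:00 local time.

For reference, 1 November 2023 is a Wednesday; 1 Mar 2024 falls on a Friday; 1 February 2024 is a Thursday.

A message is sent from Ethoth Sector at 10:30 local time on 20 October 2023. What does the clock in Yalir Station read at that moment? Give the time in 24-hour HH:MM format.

1 November 2023 is a Wednesday, so the first Monday is November 6 and the second is November 13.
1 March 2024 is a Friday, so Mondays fall on 4, 11, 18, 25; the last is March 25.
20 October 2023 does not fall between 13 November 2023 and 25 March 2024, so daylight saving is not in effect and Ethoth Sector is at UTC+08:00.
10:30 Ethoth Sector − 8h = 02:30 UTC.
1 November 2023 is a Wednesday, so the first Sunday is November 5 and the second is November 12.
1 February 2024 is a Thursday, so the first Monday is February 5 and the fourth is February 26.
At the standard offset (UTC−10:00), 02:30 UTC − 10h = 16:30 Yalir Station standard time (rolling into the previous day, 19 October 2023).
The standard-time date in Yalir Station, 19 October 2023, does not fall between 12 November 2023 and 26 February 2024, so daylight saving is not in effect and Yalir Station is at UTC−10:00.
02:30 UTC − 10h = 16:30 Yalir Station (rolling into the previous day, 19 October 2023).

16:30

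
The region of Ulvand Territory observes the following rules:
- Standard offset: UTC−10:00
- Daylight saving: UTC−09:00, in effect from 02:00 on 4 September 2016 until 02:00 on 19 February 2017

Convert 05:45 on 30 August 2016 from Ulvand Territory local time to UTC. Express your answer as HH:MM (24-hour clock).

30 August 2016 is outside the daylight-saving period (4 September 2016 – 19 February 2017), so Ulvand Territory is on standard time, UTC−10:00.
05:45 local + 10h = 15:45 UTC.

15:45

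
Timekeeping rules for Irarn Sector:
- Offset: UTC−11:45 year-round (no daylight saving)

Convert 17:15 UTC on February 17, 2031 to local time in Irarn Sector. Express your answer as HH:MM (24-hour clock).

Irarn Sector has no daylight saving, so its offset is UTC−11:45 year-round.
17:15 UTC − 11h45m = 05:30 local.

05:30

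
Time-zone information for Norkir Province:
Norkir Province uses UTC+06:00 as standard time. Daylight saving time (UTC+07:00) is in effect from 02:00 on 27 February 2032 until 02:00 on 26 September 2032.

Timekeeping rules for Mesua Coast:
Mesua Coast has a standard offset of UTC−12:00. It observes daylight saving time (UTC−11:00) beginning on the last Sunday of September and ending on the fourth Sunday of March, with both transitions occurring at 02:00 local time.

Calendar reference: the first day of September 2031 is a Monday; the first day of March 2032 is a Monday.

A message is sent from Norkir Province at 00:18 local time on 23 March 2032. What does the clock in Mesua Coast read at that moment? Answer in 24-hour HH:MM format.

23 March 2032 lies within the daylight-saving period (27 February – 26 September), so Norkir Province is on daylight time, UTC+07:00.
00:18 Norkir Province − 7h = 17:18 UTC (rolling into the previous day, 22 March 2032).
1 September 2031 is a Monday, so Sundays fall on 7, 14, 21, 28; the last is September 28.
1 March 2032 is a Monday, so the first Sunday is March 7 and the fourth is March 28.
At the standard offset (UTC−12:00), 17:18 UTC − 12h = 05:18 Mesua Coast standard time.
The standard-time date in Mesua Coast, 22 March 2032, lies within the daylight-saving period (28 September 2031 – 28 March 2032), so Mesua Coast is on daylight time, UTC−11:00.
17:18 UTC − 11h = 06:18 Mesua Coast.

06:18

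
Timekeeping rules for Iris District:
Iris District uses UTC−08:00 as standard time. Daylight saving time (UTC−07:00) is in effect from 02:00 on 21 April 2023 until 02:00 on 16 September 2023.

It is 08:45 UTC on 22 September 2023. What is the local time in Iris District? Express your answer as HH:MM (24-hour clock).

At the standard offset (UTC−08:00), 08:45 UTC − 8h = 00:45 Iris District standard time.
The standard-time date in Iris District, 22 September 2023, does not fall between 21 April and 16 September, so daylight saving is not in effect and Iris District is at UTC−08:00.
08:45 UTC − 8h = 00:45 local.

00:45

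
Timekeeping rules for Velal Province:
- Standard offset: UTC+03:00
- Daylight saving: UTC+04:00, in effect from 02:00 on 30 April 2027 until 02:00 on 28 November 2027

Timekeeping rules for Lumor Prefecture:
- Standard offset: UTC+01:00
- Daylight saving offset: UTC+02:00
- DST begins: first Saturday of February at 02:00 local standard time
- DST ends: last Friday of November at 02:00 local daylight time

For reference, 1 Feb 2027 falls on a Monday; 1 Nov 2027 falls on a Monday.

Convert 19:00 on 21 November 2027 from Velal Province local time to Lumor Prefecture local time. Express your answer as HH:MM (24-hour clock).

17:00

21 November 2027 lies within the daylight-saving period (30 April – 28 November), so Velal Province is on daylight time, UTC+04:00.
19:00 Velal Province − 4h = 15:00 UTC.
1 February 2027 is a Monday, so the first Saturday is February 6.
1 November 2027 is a Monday, so Fridays fall on 5, 12, 19, 26; the last is November 26.
At the standard offset (UTC+01:00), 15:00 UTC + 1h = 16:00 Lumor Prefecture standard time.
The standard-time date in Lumor Prefecture, 21 November 2027, falls between 6 February and 26 November, so daylight saving is in effect and Lumor Prefecture is at UTC+02:00.
15:00 UTC + 2h = 17:00 Lumor Prefecture.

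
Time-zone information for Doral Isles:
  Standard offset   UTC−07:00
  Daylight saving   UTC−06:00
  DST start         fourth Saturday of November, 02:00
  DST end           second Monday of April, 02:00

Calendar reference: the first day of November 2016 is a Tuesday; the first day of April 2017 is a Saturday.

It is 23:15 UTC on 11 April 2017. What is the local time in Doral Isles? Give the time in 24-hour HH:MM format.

1 November 2016 is a Tuesday, so the first Saturday is November 5 and the fourth is November 26.
1 April 2017 is a Saturday, so the first Monday is April 3 and the second is April 10.
At the standard offset (UTC−07:00), 23:15 UTC − 7h = 16:15 Doral Isles standard time.
The standard-time date in Doral Isles, 11 April 2017, does not fall between 26 November 2016 and 10 April 2017, so daylight saving is not in effect and Doral Isles is at UTC−07:00.
23:15 UTC − 7h = 16:15 local.

16:15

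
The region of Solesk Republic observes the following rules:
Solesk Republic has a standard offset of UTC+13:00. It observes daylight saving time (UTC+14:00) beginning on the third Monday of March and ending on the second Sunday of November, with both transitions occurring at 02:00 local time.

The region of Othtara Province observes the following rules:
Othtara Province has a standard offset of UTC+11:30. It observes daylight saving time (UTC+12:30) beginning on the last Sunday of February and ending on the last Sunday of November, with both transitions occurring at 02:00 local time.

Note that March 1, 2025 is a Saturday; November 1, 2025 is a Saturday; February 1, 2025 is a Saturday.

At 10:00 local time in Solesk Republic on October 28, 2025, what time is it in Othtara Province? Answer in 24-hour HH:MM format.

1 March 2025 is a Saturday, so the first Monday is March 3 and the third is March 17.
1 November 2025 is a Saturday, so the first Sunday is November 2 and the second is November 9.
October 28, 2025 lies within the daylight-saving period (17 March – 9 November), so Solesk Republic is on daylight time, UTC+14:00.
10:00 Solesk Republic − 14h = 20:00 UTC (rolling into the previous day, 27 October 2025).
1 February 2025 is a Saturday, so Sundays fall on 2, 9, 16, 23; the last is February 23.
1 November 2025 is a Saturday, so Sundays fall on 2, 9, 16, 23, 30; the last is November 30.
At the standard offset (UTC+11:30), 20:00 UTC + 11h30m = 07:30 Othtara Province standard time (rolling into the next day, 28 October 2025).
Daylight saving runs 23 February – 30 November; the standard-time date in Othtara Province, October 28, 2025, is inside that window, so Othtara Province is at UTC+12:30.
20:00 UTC + 12h30m = 08:30 Othtara Province (rolling into the next day, 28 October 2025).

08:30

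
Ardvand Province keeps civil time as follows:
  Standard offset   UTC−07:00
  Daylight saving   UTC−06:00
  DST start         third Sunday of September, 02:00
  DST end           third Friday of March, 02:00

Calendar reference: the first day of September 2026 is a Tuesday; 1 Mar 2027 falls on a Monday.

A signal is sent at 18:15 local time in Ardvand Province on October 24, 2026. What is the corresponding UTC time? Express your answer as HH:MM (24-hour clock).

00:15

1 September 2026 is a Tuesday, so the first Sunday is September 6 and the third is September 20.
1 March 2027 is a Monday, so the first Friday is March 5 and the third is March 19.
Daylight saving runs 20 September 2026 – 19 March 2027; October 24, 2026 is inside that window, so Ardvand Province is at UTC−06:00.
18:15 local + 6h = 00:15 UTC (rolling into the next day, 25 October 2026).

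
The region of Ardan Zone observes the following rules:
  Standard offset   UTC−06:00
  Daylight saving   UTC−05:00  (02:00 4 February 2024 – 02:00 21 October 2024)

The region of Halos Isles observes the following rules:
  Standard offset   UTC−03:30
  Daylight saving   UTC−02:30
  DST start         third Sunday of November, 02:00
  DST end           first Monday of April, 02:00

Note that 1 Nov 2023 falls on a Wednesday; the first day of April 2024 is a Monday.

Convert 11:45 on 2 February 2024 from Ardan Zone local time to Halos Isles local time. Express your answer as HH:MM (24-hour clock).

15:15

2 February 2024 does not fall between 4 February and 21 October, so daylight saving is not in effect and Ardan Zone is at UTC−06:00.
11:45 Ardan Zone + 6h = 17:45 UTC.
1 November 2023 is a Wednesday, so the first Sunday is November 5 and the third is November 19.
1 April 2024 is a Monday, so the first Monday is April 1.
At the standard offset (UTC−03:30), 17:45 UTC − 3h30m = 14:15 Halos Isles standard time.
The standard-time date in Halos Isles, 2 February 2024, falls between 19 November 2023 and 1 April 2024, so daylight saving is in effect and Halos Isles is at UTC−02:30.
17:45 UTC − 2h30m = 15:15 Halos Isles.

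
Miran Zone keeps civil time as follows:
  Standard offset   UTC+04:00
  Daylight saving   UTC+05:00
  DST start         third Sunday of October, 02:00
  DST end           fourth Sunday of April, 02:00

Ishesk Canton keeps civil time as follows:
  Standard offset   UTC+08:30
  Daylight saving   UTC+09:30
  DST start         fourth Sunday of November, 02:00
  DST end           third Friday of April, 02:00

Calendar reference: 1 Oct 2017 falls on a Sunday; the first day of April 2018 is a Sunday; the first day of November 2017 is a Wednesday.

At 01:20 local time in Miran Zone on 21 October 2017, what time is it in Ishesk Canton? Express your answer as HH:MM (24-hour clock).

1 October 2017 is a Sunday, so the first Sunday is October 1 and the third is October 15.
1 April 2018 is a Sunday, so the first Sunday is April 1 and the fourth is April 22.
Daylight saving runs 15 October 2017 – 22 April 2018; 21 October 2017 is inside that window, so Miran Zone is at UTC+05:00.
01:20 Miran Zone − 5h = 20:20 UTC (rolling into the previous day, 20 October 2017).
1 November 2017 is a Wednesday, so the first Sunday is November 5 and the fourth is November 26.
1 April 2018 is a Sunday, so the first Friday is April 6 and the third is April 20.
At the standard offset (UTC+08:30), 20:20 UTC + 8h30m = 04:50 Ishesk Canton standard time (rolling into the next day, 21 October 2017).
The standard-time date in Ishesk Canton, 21 October 2017, is outside the daylight-saving period (26 November 2017 – 20 April 2018), so Ishesk Canton is on standard time, UTC+08:30.
20:20 UTC + 8h30m = 04:50 Ishesk Canton (rolling into the next day, 21 October 2017).

04:50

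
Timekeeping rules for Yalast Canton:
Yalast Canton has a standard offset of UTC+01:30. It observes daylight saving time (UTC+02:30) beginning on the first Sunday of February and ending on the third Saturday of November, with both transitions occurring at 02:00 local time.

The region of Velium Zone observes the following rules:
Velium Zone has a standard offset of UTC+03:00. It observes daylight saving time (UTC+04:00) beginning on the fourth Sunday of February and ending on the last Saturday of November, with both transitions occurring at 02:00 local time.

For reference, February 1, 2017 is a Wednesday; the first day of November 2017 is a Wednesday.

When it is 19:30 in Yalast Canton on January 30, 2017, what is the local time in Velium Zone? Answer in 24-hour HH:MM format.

1 February 2017 is a Wednesday, so the first Sunday is February 5.
1 November 2017 is a Wednesday, so the first Saturday is November 4 and the third is November 18.
January 30, 2017 does not fall between 5 February and 18 November, so daylight saving is not in effect and Yalast Canton is at UTC+01:30.
19:30 Yalast Canton − 1h30m = 18:00 UTC.
1 February 2017 is a Wednesday, so the first Sunday is February 5 and the fourth is February 26.
1 November 2017 is a Wednesday, so Saturdays fall on 4, 11, 18, 25; the last is November 25.
At the standard offset (UTC+03:00), 18:00 UTC + 3h = 21:00 Velium Zone standard time.
The standard-time date in Velium Zone, January 30, 2017, does not fall between 26 February and 25 November, so daylight saving is not in effect and Velium Zone is at UTC+03:00.
18:00 UTC + 3h = 21:00 Velium Zone.

21:00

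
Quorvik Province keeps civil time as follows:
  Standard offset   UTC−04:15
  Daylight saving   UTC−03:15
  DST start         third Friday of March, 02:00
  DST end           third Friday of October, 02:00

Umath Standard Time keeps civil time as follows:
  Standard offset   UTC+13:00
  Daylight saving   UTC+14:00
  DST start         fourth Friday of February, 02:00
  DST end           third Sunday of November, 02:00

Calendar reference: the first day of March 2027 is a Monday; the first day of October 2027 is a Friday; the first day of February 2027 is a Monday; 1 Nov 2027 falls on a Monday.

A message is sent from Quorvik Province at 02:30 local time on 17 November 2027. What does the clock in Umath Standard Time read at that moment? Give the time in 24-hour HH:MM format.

20:45

1 March 2027 is a Monday, so the first Friday is March 5 and the third is March 19.
1 October 2027 is a Friday, so the first Friday is October 1 and the third is October 15.
17 November 2027 is outside the daylight-saving period (19 March – 15 October), so Quorvik Province is on standard time, UTC−04:15.
02:30 Quorvik Province + 4h15m = 06:45 UTC.
1 February 2027 is a Monday, so the first Friday is February 5 and the fourth is February 26.
1 November 2027 is a Monday, so the first Sunday is November 7 and the third is November 21.
At the standard offset (UTC+13:00), 06:45 UTC + 13h = 19:45 Umath Standard Time standard time.
Daylight saving runs 26 February – 21 November; the standard-time date in Umath Standard Time, 17 November 2027, is inside that window, so Umath Standard Time is at UTC+14:00.
06:45 UTC + 14h = 20:45 Umath Standard Time.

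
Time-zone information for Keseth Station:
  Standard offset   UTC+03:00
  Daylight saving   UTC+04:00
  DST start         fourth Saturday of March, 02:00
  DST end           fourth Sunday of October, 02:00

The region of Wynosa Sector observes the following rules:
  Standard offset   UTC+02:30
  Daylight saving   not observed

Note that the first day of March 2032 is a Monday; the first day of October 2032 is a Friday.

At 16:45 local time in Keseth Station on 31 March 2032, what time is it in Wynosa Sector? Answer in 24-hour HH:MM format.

1 March 2032 is a Monday, so the first Saturday is March 6 and the fourth is March 27.
1 October 2032 is a Friday, so the first Sunday is October 3 and the fourth is October 24.
31 March 2032 lies within the daylight-saving period (27 March – 24 October), so Keseth Station is on daylight time, UTC+04:00.
16:45 Keseth Station − 4h = 12:45 UTC.
Wynosa Sector stays on UTC+02:30 all year.
12:45 UTC + 2h30m = 15:15 Wynosa Sector.

15:15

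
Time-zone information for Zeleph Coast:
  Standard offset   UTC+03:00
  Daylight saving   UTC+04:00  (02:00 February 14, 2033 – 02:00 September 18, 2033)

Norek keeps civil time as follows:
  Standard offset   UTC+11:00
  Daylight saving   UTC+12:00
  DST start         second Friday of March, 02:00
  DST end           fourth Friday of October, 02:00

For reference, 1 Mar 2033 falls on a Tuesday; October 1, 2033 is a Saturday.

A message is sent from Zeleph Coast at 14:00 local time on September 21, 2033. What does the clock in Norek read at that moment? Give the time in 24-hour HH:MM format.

September 21, 2033 is outside the daylight-saving period (14 February – 18 September), so Zeleph Coast is on standard time, UTC+03:00.
14:00 Zeleph Coast − 3h = 11:00 UTC.
1 March 2033 is a Tuesday, so the first Friday is March 4 and the second is March 11.
1 October 2033 is a Saturday, so the first Friday is October 7 and the fourth is October 28.
At the standard offset (UTC+11:00), 11:00 UTC + 11h = 22:00 Norek standard time.
Daylight saving runs 11 March – 28 October; the standard-time date in Norek, September 21, 2033, is inside that window, so Norek is at UTC+12:00.
11:00 UTC + 12h = 23:00 Norek.

23:00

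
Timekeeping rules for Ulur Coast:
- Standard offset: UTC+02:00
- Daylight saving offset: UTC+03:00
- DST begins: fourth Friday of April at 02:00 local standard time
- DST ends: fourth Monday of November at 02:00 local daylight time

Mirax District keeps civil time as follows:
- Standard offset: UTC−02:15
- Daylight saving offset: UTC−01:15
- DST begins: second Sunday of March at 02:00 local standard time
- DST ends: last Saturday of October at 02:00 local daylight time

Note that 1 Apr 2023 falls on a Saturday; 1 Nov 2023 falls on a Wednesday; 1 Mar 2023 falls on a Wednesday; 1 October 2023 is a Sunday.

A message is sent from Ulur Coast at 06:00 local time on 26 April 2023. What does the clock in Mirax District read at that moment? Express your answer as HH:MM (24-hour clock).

1 April 2023 is a Saturday, so the first Friday is April 7 and the fourth is April 28.
1 November 2023 is a Wednesday, so the first Monday is November 6 and the fourth is November 27.
26 April 2023 does not fall between 28 April and 27 November, so daylight saving is not in effect and Ulur Coast is at UTC+02:00.
06:00 Ulur Coast − 2h = 04:00 UTC.
1 March 2023 is a Wednesday, so the first Sunday is March 5 and the second is March 12.
1 October 2023 is a Sunday, so Saturdays fall on 7, 14, 21, 28; the last is October 28.
At the standard offset (UTC−02:15), 04:00 UTC − 2h15m = 01:45 Mirax District standard time.
Daylight saving runs 12 March – 28 October; the standard-time date in Mirax District, 26 April 2023, is inside that window, so Mirax District is at UTC−01:15.
04:00 UTC − 1h15m = 02:45 Mirax District.

02:45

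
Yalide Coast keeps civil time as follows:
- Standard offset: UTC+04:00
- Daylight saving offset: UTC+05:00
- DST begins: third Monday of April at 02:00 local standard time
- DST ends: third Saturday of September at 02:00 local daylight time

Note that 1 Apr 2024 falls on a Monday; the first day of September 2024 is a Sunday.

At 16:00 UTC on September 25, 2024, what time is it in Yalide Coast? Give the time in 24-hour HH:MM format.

20:00

1 April 2024 is a Monday, so the first Monday is April 1 and the third is April 15.
1 September 2024 is a Sunday, so the first Saturday is September 7 and the third is September 21.
At the standard offset (UTC+04:00), 16:00 UTC + 4h = 20:00 Yalide Coast standard time.
The standard-time date in Yalide Coast, September 25, 2024, does not fall between 15 April and 21 September, so daylight saving is not in effect and Yalide Coast is at UTC+04:00.
16:00 UTC + 4h = 20:00 local.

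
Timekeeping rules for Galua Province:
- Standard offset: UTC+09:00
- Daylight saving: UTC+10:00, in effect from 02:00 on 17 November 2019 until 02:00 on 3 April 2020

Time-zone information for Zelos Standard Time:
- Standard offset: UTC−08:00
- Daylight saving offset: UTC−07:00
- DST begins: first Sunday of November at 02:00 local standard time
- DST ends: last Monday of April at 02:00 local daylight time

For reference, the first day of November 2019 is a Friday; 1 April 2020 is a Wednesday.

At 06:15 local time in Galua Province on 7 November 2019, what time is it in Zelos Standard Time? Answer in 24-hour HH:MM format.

Daylight saving runs 17 November 2019 – 3 April 2020; 7 November 2019 is outside that window, so Galua Province is on standard time at UTC+09:00.
06:15 Galua Province − 9h = 21:15 UTC (rolling into the previous day, 6 November 2019).
1 November 2019 is a Friday, so the first Sunday is November 3.
1 April 2020 is a Wednesday, so Mondays fall on 6, 13, 20, 27; the last is April 27.
At the standard offset (UTC−08:00), 21:15 UTC − 8h = 13:15 Zelos Standard Time standard time.
Daylight saving runs 3 November 2019 – 27 April 2020; the standard-time date in Zelos Standard Time, 6 November 2019, is inside that window, so Zelos Standard Time is at UTC−07:00.
21:15 UTC − 7h = 14:15 Zelos Standard Time.

14:15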